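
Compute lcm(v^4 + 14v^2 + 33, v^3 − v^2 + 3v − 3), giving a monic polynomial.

By polynomial division,
  v^4 + 14v^2 + 33 = (v + 1)(v^3 − v^2 + 3v − 3) + (12v^2 + 36)
  v^3 − v^2 + 3v − 3 = ((1/12)v − 1/12)(12v^2 + 36) + (0)
Last nonzero remainder: 12v^2 + 36. Dividing through by 12 gives the monic gcd v^2 + 3.
Then lcm(f, g) = f·g / gcd(f, g); expanding and making the result monic gives the answer.

v^5 − v^4 + 14v^3 − 14v^2 + 33v − 33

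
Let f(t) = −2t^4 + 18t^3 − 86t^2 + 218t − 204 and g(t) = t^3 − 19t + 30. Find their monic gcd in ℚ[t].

By polynomial division,
  −2t^4 + 18t^3 − 86t^2 + 218t − 204 = (−2t + 18)(t^3 − 19t + 30) + (−124t^2 + 620t − 744)
  t^3 − 19t + 30 = (−(1/124)t − 5/124)(−124t^2 + 620t − 744) + (0)
Last nonzero remainder: −124t^2 + 620t − 744. Dividing through by −124 gives the monic gcd t^2 − 5t + 6.

t^2 − 5t + 6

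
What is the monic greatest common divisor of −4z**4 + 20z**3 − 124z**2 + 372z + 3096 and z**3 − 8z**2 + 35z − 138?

z − 6

Apply the Euclidean algorithm:
  −4z**4 + 20z**3 − 124z**2 + 372z + 3096 = (−4z − 12)(z**3 − 8z**2 + 35z − 138) + (−80z**2 + 240z + 1440)
  z**3 − 8z**2 + 35z − 138 = (−(1/80)z + 1/16)(−80z**2 + 240z + 1440) + (38z − 228)
  −80z**2 + 240z + 1440 = (−(40/19)z − 120/19)(38z − 228) + (0)
Last nonzero remainder: 38z − 228. Dividing through by 38 gives the monic gcd z − 6.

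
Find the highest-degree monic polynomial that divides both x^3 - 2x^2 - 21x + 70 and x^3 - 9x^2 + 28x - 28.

Euclidean algorithm in ℚ[x]:
  x^3 - 2x^2 - 21x + 70 = (x^3 - 9x^2 + 28x - 28) + (7x^2 - 49x + 98)
  x^3 - 9x^2 + 28x - 28 = ((1/7)x - 2/7)(7x^2 - 49x + 98) + (0)
Last nonzero remainder: 7x^2 - 49x + 98. Dividing through by 7 gives the monic gcd x^2 - 7x + 14.

x^2 - 7x + 14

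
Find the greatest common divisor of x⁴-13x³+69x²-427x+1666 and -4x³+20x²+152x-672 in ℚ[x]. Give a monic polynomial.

x-7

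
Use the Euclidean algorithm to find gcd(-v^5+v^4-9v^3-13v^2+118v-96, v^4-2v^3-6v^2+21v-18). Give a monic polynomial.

Apply the Euclidean algorithm:
  -v^5+v^4-9v^3-13v^2+118v-96 = (-v-1)(v^4-2v^3-6v^2+21v-18) + (-17v^3+2v^2+121v-114)
  v^4-2v^3-6v^2+21v-18 = (-(1/17)v+32/289)(-17v^3+2v^2+121v-114) + ((259/289)v^2+(259/289)v-1554/289)
  -17v^3+2v^2+121v-114 = (-(4913/259)v+5491/259)((259/289)v^2+(259/289)v-1554/289) + (0)
Last nonzero remainder: (259/289)v^2+(259/289)v-1554/289. Dividing through by 259/289 gives the monic gcd v^2+v-6.

v^2+v-6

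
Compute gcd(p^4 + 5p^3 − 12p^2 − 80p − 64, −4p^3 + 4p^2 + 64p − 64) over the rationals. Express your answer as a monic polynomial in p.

p^2 − 16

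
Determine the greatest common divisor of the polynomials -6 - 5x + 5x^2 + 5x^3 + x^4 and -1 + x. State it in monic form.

Apply the Euclidean algorithm:
  x^4 + 5x^3 + 5x^2 - 5x - 6 = (x^3 + 6x^2 + 11x + 6)(x - 1) + (0)
The last nonzero remainder x - 1 is already monic.

-1 + x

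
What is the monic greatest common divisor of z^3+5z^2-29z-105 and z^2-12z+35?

By polynomial division,
  z^3+5z^2-29z-105 = (z+17)(z^2-12z+35) + (140z-700)
  z^2-12z+35 = ((1/140)z-1/20)(140z-700) + (0)
Last nonzero remainder: 140z-700. Dividing through by 140 gives the monic gcd z-5.

z-5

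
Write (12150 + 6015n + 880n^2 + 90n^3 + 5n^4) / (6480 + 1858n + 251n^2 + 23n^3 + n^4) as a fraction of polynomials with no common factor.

(15 + 5n)/(8 + n)

Euclidean algorithm in ℚ[n]:
  5n^4 + 90n^3 + 880n^2 + 6015n + 12150 = (5)(n^4 + 23n^3 + 251n^2 + 1858n + 6480) + (-25n^3 - 375n^2 - 3275n - 20250)
  n^4 + 23n^3 + 251n^2 + 1858n + 6480 = (-(1/25)n - 8/25)(-25n^3 - 375n^2 - 3275n - 20250) + (0)
Last nonzero remainder: -25n^3 - 375n^2 - 3275n - 20250. Dividing through by -25 gives the monic gcd n^3 + 15n^2 + 131n + 810.
Cancel n^3 + 15n^2 + 131n + 810 from numerator and denominator to get the reduced form.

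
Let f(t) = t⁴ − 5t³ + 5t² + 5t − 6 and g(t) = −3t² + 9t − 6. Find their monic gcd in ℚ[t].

Euclidean algorithm in ℚ[t]:
  t⁴ − 5t³ + 5t² + 5t − 6 = (−(1/3)t² + (2/3)t + 1)(−3t² + 9t − 6) + (0)
Last nonzero remainder: −3t² + 9t − 6. Dividing through by −3 gives the monic gcd t² − 3t + 2.

t² − 3t + 2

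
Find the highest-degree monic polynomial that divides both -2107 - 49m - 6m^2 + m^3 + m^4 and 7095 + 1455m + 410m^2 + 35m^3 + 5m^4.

Euclidean algorithm in ℚ[m]:
  m^4 + m^3 - 6m^2 - 49m - 2107 = (1/5)(5m^4 + 35m^3 + 410m^2 + 1455m + 7095) + (-6m^3 - 88m^2 - 340m - 3526)
  5m^4 + 35m^3 + 410m^2 + 1455m + 7095 = (-(5/6)m + 115/18)(-6m^3 - 88m^2 - 340m - 3526) + ((6200/9)m^2 + (6200/9)m + 266600/9)
  -6m^3 - 88m^2 - 340m - 3526 = (-(27/3100)m - 369/3100)((6200/9)m^2 + (6200/9)m + 266600/9) + (0)
Last nonzero remainder: (6200/9)m^2 + (6200/9)m + 266600/9. Dividing through by 6200/9 gives the monic gcd m^2 + m + 43.

43 + m + m^2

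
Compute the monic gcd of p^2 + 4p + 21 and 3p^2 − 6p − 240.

Repeated division with remainder:
  p^2 + 4p + 21 = (1/3)(3p^2 − 6p − 240) + (6p + 101)
  3p^2 − 6p − 240 = ((1/2)p − 113/12)(6p + 101) + (8533/12)
  6p + 101 = ((72/8533)p + 1212/8533)(8533/12) + (0)
The last nonzero remainder is the constant 8533/12, so the polynomials are coprime and gcd = 1.

1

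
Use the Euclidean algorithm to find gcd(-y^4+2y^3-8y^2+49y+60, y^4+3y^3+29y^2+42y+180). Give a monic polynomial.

y^2+y+15

Apply the Euclidean algorithm:
  -y^4+2y^3-8y^2+49y+60 = (-1)(y^4+3y^3+29y^2+42y+180) + (5y^3+21y^2+91y+240)
  y^4+3y^3+29y^2+42y+180 = ((1/5)y-6/25)(5y^3+21y^2+91y+240) + ((396/25)y^2+(396/25)y+1188/5)
  5y^3+21y^2+91y+240 = ((125/396)y+100/99)((396/25)y^2+(396/25)y+1188/5) + (0)
Last nonzero remainder: (396/25)y^2+(396/25)y+1188/5. Dividing through by 396/25 gives the monic gcd y^2+y+15.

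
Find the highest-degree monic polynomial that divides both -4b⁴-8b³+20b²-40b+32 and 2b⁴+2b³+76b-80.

b²+3b-4

Euclidean algorithm in ℚ[b]:
  -4b⁴-8b³+20b²-40b+32 = (-2)(2b⁴+2b³+76b-80) + (-4b³+20b²+112b-128)
  2b⁴+2b³+76b-80 = (-(1/2)b-3)(-4b³+20b²+112b-128) + (116b²+348b-464)
  -4b³+20b²+112b-128 = (-(1/29)b+8/29)(116b²+348b-464) + (0)
Last nonzero remainder: 116b²+348b-464. Dividing through by 116 gives the monic gcd b²+3b-4.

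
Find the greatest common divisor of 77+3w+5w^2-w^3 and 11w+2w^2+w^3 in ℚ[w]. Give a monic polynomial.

11+2w+w^2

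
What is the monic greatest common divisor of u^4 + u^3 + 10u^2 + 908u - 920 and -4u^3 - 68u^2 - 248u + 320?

u^2 + 9u - 10

Apply the Euclidean algorithm:
  u^4 + u^3 + 10u^2 + 908u - 920 = (-(1/4)u + 4)(-4u^3 - 68u^2 - 248u + 320) + (220u^2 + 1980u - 2200)
  -4u^3 - 68u^2 - 248u + 320 = (-(1/55)u - 8/55)(220u^2 + 1980u - 2200) + (0)
Last nonzero remainder: 220u^2 + 1980u - 2200. Dividing through by 220 gives the monic gcd u^2 + 9u - 10.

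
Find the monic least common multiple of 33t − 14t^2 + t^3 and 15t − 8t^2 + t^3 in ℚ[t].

By polynomial division,
  t^3 − 14t^2 + 33t = (t^3 − 8t^2 + 15t) + (−6t^2 + 18t)
  t^3 − 8t^2 + 15t = (−(1/6)t + 5/6)(−6t^2 + 18t) + (0)
Last nonzero remainder: −6t^2 + 18t. Dividing through by −6 gives the monic gcd t^2 − 3t.
Then lcm(f, g) = f·g / gcd(f, g); expanding and making the result monic gives the answer.

−165t + 103t^2 − 19t^3 + t^4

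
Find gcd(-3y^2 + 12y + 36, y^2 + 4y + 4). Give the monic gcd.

Euclidean algorithm in ℚ[y]:
  -3y^2 + 12y + 36 = (-3)(y^2 + 4y + 4) + (24y + 48)
  y^2 + 4y + 4 = ((1/24)y + 1/12)(24y + 48) + (0)
Last nonzero remainder: 24y + 48. Dividing through by 24 gives the monic gcd y + 2.

y + 2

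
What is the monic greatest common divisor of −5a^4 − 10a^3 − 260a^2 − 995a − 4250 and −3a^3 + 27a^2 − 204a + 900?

Euclidean algorithm in ℚ[a]:
  −5a^4 − 10a^3 − 260a^2 − 995a − 4250 = ((5/3)a + 55/3)(−3a^3 + 27a^2 − 204a + 900) + (−415a^2 + 1245a − 20750)
  −3a^3 + 27a^2 − 204a + 900 = ((3/415)a − 18/415)(−415a^2 + 1245a − 20750) + (0)
Last nonzero remainder: −415a^2 + 1245a − 20750. Dividing through by −415 gives the monic gcd a^2 − 3a + 50.

a^2 − 3a + 50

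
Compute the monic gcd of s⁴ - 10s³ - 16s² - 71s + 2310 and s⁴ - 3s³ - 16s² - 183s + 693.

Euclidean algorithm in ℚ[s]:
  s⁴ - 10s³ - 16s² - 71s + 2310 = (s⁴ - 3s³ - 16s² - 183s + 693) + (-7s³ + 112s + 1617)
  s⁴ - 3s³ - 16s² - 183s + 693 = (-(1/7)s + 3/7)(-7s³ + 112s + 1617) + (0)
Last nonzero remainder: -7s³ + 112s + 1617. Dividing through by -7 gives the monic gcd s³ - 16s - 231.

s³ - 16s - 231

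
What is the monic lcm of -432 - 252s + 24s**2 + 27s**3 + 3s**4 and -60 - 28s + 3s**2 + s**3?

720 + 276s - 124s**2 - 37s**3 + 4s**4 + s**5

Euclidean algorithm in ℚ[s]:
  3s**4 + 27s**3 + 24s**2 - 252s - 432 = (3s + 18)(s**3 + 3s**2 - 28s - 60) + (54s**2 + 432s + 648)
  s**3 + 3s**2 - 28s - 60 = ((1/54)s - 5/54)(54s**2 + 432s + 648) + (0)
Last nonzero remainder: 54s**2 + 432s + 648. Dividing through by 54 gives the monic gcd s**2 + 8s + 12.
Then lcm(f, g) = f·g / gcd(f, g); expanding and making the result monic gives the answer.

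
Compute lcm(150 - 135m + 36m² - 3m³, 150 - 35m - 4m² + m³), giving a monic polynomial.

-300 + 220m - 27m² - 6m³ + m⁴

Apply the Euclidean algorithm:
  -3m³ + 36m² - 135m + 150 = (-3)(m³ - 4m² - 35m + 150) + (24m² - 240m + 600)
  m³ - 4m² - 35m + 150 = ((1/24)m + 1/4)(24m² - 240m + 600) + (0)
Last nonzero remainder: 24m² - 240m + 600. Dividing through by 24 gives the monic gcd m² - 10m + 25.
Then lcm(f, g) = f·g / gcd(f, g); expanding and making the result monic gives the answer.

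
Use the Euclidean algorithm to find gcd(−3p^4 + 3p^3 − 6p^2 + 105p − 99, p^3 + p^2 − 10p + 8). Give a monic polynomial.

p − 1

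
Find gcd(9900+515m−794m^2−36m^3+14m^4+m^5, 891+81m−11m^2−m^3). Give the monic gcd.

99+20m+m^2

Euclidean algorithm in ℚ[m]:
  m^5+14m^4−36m^3−794m^2+515m+9900 = (−m^2−3m−12)(−m^3−11m^2+81m+891) + (208m^2+4160m+20592)
  −m^3−11m^2+81m+891 = (−(1/208)m+9/208)(208m^2+4160m+20592) + (0)
Last nonzero remainder: 208m^2+4160m+20592. Dividing through by 208 gives the monic gcd m^2+20m+99.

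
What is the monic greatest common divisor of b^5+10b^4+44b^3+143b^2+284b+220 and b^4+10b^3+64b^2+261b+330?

b^2+7b+10

By polynomial division,
  b^5+10b^4+44b^3+143b^2+284b+220 = (b)(b^4+10b^3+64b^2+261b+330) + (-20b^3-118b^2-46b+220)
  b^4+10b^3+64b^2+261b+330 = (-(1/20)b-41/200)(-20b^3-118b^2-46b+220) + ((3751/100)b^2+(26257/100)b+3751/10)
  -20b^3-118b^2-46b+220 = (-(2000/3751)b+200/341)((3751/100)b^2+(26257/100)b+3751/10) + (0)
Last nonzero remainder: (3751/100)b^2+(26257/100)b+3751/10. Dividing through by 3751/100 gives the monic gcd b^2+7b+10.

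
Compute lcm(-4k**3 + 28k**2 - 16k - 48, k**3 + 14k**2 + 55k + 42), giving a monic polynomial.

k**5 + 6k**4 - 45k**3 - 230k**2 + 324k + 504

Repeated division with remainder:
  -4k**3 + 28k**2 - 16k - 48 = (-4)(k**3 + 14k**2 + 55k + 42) + (84k**2 + 204k + 120)
  k**3 + 14k**2 + 55k + 42 = ((1/84)k + 27/196)(84k**2 + 204k + 120) + ((1248/49)k + 1248/49)
  84k**2 + 204k + 120 = ((343/104)k + 245/52)((1248/49)k + 1248/49) + (0)
Last nonzero remainder: (1248/49)k + 1248/49. Dividing through by 1248/49 gives the monic gcd k + 1.
Then lcm(f, g) = f·g / gcd(f, g); expanding and making the result monic gives the answer.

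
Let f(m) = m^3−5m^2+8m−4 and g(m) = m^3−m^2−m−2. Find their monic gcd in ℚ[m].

m−2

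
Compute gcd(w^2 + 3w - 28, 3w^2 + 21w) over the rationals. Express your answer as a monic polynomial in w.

w + 7

Repeated division with remainder:
  w^2 + 3w - 28 = (1/3)(3w^2 + 21w) + (-4w - 28)
  3w^2 + 21w = (-(3/4)w)(-4w - 28) + (0)
Last nonzero remainder: -4w - 28. Dividing through by -4 gives the monic gcd w + 7.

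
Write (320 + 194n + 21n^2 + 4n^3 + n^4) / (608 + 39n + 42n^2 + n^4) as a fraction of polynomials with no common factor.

By polynomial division,
  n^4 + 4n^3 + 21n^2 + 194n + 320 = (n^4 + 42n^2 + 39n + 608) + (4n^3 − 21n^2 + 155n − 288)
  n^4 + 42n^2 + 39n + 608 = ((1/4)n + 21/16)(4n^3 − 21n^2 + 155n − 288) + ((493/16)n^2 − (1479/16)n + 986)
  4n^3 − 21n^2 + 155n − 288 = ((64/493)n − 144/493)((493/16)n^2 − (1479/16)n + 986) + (0)
Last nonzero remainder: (493/16)n^2 − (1479/16)n + 986. Dividing through by 493/16 gives the monic gcd n^2 − 3n + 32.
Cancel n^2 − 3n + 32 from numerator and denominator to get the reduced form.

(10 + 7n + n^2)/(19 + 3n + n^2)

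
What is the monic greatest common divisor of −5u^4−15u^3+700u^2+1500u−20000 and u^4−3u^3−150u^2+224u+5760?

u^2−2u−80

Euclidean algorithm in ℚ[u]:
  −5u^4−15u^3+700u^2+1500u−20000 = (−5)(u^4−3u^3−150u^2+224u+5760) + (−30u^3−50u^2+2620u+8800)
  u^4−3u^3−150u^2+224u+5760 = (−(1/30)u+7/45)(−30u^3−50u^2+2620u+8800) + (−(494/9)u^2+(988/9)u+39520/9)
  −30u^3−50u^2+2620u+8800 = ((135/247)u+495/247)(−(494/9)u^2+(988/9)u+39520/9) + (0)
Last nonzero remainder: −(494/9)u^2+(988/9)u+39520/9. Dividing through by −494/9 gives the monic gcd u^2−2u−80.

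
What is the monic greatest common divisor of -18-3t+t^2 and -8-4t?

1

By polynomial division,
  t^2-3t-18 = (-(1/4)t+5/4)(-4t-8) + (-8)
  -4t-8 = ((1/2)t+1)(-8) + (0)
The last nonzero remainder is the constant -8, so the polynomials are coprime and gcd = 1.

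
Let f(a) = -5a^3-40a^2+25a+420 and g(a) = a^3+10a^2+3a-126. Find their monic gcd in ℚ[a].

a^2+4a-21

Repeated division with remainder:
  -5a^3-40a^2+25a+420 = (-5)(a^3+10a^2+3a-126) + (10a^2+40a-210)
  a^3+10a^2+3a-126 = ((1/10)a+3/5)(10a^2+40a-210) + (0)
Last nonzero remainder: 10a^2+40a-210. Dividing through by 10 gives the monic gcd a^2+4a-21.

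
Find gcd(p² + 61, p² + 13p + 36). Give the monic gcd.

1

Apply the Euclidean algorithm:
  p² + 61 = (p² + 13p + 36) + (−13p + 25)
  p² + 13p + 36 = (−(1/13)p − 194/169)(−13p + 25) + (10934/169)
  −13p + 25 = (−(2197/10934)p + 4225/10934)(10934/169) + (0)
The last nonzero remainder is the constant 10934/169, so the polynomials are coprime and gcd = 1.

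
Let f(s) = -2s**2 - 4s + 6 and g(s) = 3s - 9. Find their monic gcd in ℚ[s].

Apply the Euclidean algorithm:
  -2s**2 - 4s + 6 = (-(2/3)s - 10/3)(3s - 9) + (-24)
  3s - 9 = (-(1/8)s + 3/8)(-24) + (0)
The last nonzero remainder is the constant -24, so the polynomials are coprime and gcd = 1.

1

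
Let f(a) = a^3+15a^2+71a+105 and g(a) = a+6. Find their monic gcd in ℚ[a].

1

Euclidean algorithm in ℚ[a]:
  a^3+15a^2+71a+105 = (a^2+9a+17)(a+6) + (3)
  a+6 = ((1/3)a+2)(3) + (0)
The last nonzero remainder is the constant 3, so the polynomials are coprime and gcd = 1.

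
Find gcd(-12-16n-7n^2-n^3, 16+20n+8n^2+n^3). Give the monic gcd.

4+4n+n^2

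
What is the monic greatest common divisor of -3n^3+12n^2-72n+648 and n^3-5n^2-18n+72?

By polynomial division,
  -3n^3+12n^2-72n+648 = (-3)(n^3-5n^2-18n+72) + (-3n^2-126n+864)
  n^3-5n^2-18n+72 = (-(1/3)n+47/3)(-3n^2-126n+864) + (2244n-13464)
  -3n^2-126n+864 = (-(1/748)n-12/187)(2244n-13464) + (0)
Last nonzero remainder: 2244n-13464. Dividing through by 2244 gives the monic gcd n-6.

n-6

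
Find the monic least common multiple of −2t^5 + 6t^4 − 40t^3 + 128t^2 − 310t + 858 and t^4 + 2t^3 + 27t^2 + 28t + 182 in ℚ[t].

t^7 − 3t^6 + 34t^5 − 106t^4 + 435t^3 − 1325t^2 + 2170t − 6006

Apply the Euclidean algorithm:
  −2t^5 + 6t^4 − 40t^3 + 128t^2 − 310t + 858 = (−2t + 10)(t^4 + 2t^3 + 27t^2 + 28t + 182) + (−6t^3 − 86t^2 − 226t − 962)
  t^4 + 2t^3 + 27t^2 + 28t + 182 = (−(1/6)t + 37/18)(−6t^3 − 86t^2 − 226t − 962) + ((1495/9)t^2 + (2990/9)t + 19435/9)
  −6t^3 − 86t^2 − 226t − 962 = (−(54/1495)t − 666/1495)((1495/9)t^2 + (2990/9)t + 19435/9) + (0)
Last nonzero remainder: (1495/9)t^2 + (2990/9)t + 19435/9. Dividing through by 1495/9 gives the monic gcd t^2 + 2t + 13.
Then lcm(f, g) = f·g / gcd(f, g); expanding and making the result monic gives the answer.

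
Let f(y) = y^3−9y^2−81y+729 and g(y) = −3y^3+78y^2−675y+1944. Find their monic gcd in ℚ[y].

y^2−18y+81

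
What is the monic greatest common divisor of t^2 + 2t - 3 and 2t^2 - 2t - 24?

By polynomial division,
  t^2 + 2t - 3 = (1/2)(2t^2 - 2t - 24) + (3t + 9)
  2t^2 - 2t - 24 = ((2/3)t - 8/3)(3t + 9) + (0)
Last nonzero remainder: 3t + 9. Dividing through by 3 gives the monic gcd t + 3.

t + 3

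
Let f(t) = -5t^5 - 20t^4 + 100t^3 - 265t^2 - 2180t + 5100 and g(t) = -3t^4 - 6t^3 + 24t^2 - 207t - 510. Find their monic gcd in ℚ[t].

Apply the Euclidean algorithm:
  -5t^5 - 20t^4 + 100t^3 - 265t^2 - 2180t + 5100 = ((5/3)t + 10/3)(-3t^4 - 6t^3 + 24t^2 - 207t - 510) + (80t^3 - 640t + 6800)
  -3t^4 - 6t^3 + 24t^2 - 207t - 510 = (-(3/80)t - 3/40)(80t^3 - 640t + 6800) + (0)
Last nonzero remainder: 80t^3 - 640t + 6800. Dividing through by 80 gives the monic gcd t^3 - 8t + 85.

t^3 - 8t + 85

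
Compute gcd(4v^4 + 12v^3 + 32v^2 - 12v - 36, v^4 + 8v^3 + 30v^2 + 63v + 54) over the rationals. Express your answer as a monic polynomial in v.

Apply the Euclidean algorithm:
  4v^4 + 12v^3 + 32v^2 - 12v - 36 = (4)(v^4 + 8v^3 + 30v^2 + 63v + 54) + (-20v^3 - 88v^2 - 264v - 252)
  v^4 + 8v^3 + 30v^2 + 63v + 54 = (-(1/20)v - 9/50)(-20v^3 - 88v^2 - 264v - 252) + ((24/25)v^2 + (72/25)v + 216/25)
  -20v^3 - 88v^2 - 264v - 252 = (-(125/6)v - 175/6)((24/25)v^2 + (72/25)v + 216/25) + (0)
Last nonzero remainder: (24/25)v^2 + (72/25)v + 216/25. Dividing through by 24/25 gives the monic gcd v^2 + 3v + 9.

v^2 + 3v + 9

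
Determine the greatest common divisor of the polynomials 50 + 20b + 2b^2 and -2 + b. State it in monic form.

1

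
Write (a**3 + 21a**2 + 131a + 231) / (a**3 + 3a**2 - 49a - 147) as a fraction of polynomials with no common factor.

(a + 11)/(a - 7)

Repeated division with remainder:
  a**3 + 21a**2 + 131a + 231 = (a**3 + 3a**2 - 49a - 147) + (18a**2 + 180a + 378)
  a**3 + 3a**2 - 49a - 147 = ((1/18)a - 7/18)(18a**2 + 180a + 378) + (0)
Last nonzero remainder: 18a**2 + 180a + 378. Dividing through by 18 gives the monic gcd a**2 + 10a + 21.
Cancel a**2 + 10a + 21 from numerator and denominator to get the reduced form.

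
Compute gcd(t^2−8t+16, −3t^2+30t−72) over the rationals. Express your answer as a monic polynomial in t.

Repeated division with remainder:
  t^2−8t+16 = (−1/3)(−3t^2+30t−72) + (2t−8)
  −3t^2+30t−72 = (−(3/2)t+9)(2t−8) + (0)
Last nonzero remainder: 2t−8. Dividing through by 2 gives the monic gcd t−4.

t−4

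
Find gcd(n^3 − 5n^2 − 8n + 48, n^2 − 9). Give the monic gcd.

Repeated division with remainder:
  n^3 − 5n^2 − 8n + 48 = (n − 5)(n^2 − 9) + (n + 3)
  n^2 − 9 = (n − 3)(n + 3) + (0)
The last nonzero remainder n + 3 is already monic.

n + 3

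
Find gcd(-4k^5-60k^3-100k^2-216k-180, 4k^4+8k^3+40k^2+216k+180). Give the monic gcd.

Euclidean algorithm in ℚ[k]:
  -4k^5-60k^3-100k^2-216k-180 = (-k+2)(4k^4+8k^3+40k^2+216k+180) + (-36k^3+36k^2-468k-540)
  4k^4+8k^3+40k^2+216k+180 = (-(1/9)k-1/3)(-36k^3+36k^2-468k-540) + (0)
Last nonzero remainder: -36k^3+36k^2-468k-540. Dividing through by -36 gives the monic gcd k^3-k^2+13k+15.

k^3-k^2+13k+15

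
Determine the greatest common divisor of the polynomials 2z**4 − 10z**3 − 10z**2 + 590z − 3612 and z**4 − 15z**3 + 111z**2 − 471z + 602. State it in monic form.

Repeated division with remainder:
  2z**4 − 10z**3 − 10z**2 + 590z − 3612 = (2)(z**4 − 15z**3 + 111z**2 − 471z + 602) + (20z**3 − 232z**2 + 1532z − 4816)
  z**4 − 15z**3 + 111z**2 − 471z + 602 = ((1/20)z − 17/100)(20z**3 − 232z**2 + 1532z − 4816) + (−(126/25)z**2 + (756/25)z − 5418/25)
  20z**3 − 232z**2 + 1532z − 4816 = (−(250/63)z + 200/9)(−(126/25)z**2 + (756/25)z − 5418/25) + (0)
Last nonzero remainder: −(126/25)z**2 + (756/25)z − 5418/25. Dividing through by −126/25 gives the monic gcd z**2 − 6z + 43.

z**2 − 6z + 43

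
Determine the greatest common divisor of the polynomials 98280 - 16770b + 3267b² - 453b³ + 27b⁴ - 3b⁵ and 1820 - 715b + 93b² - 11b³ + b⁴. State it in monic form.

Apply the Euclidean algorithm:
  -3b⁵ + 27b⁴ - 453b³ + 3267b² - 16770b + 98280 = (-3b - 6)(b⁴ - 11b³ + 93b² - 715b + 1820) + (-240b³ + 1680b² - 15600b + 109200)
  b⁴ - 11b³ + 93b² - 715b + 1820 = (-(1/240)b + 1/60)(-240b³ + 1680b² - 15600b + 109200) + (0)
Last nonzero remainder: -240b³ + 1680b² - 15600b + 109200. Dividing through by -240 gives the monic gcd b³ - 7b² + 65b - 455.

-455 + 65b - 7b² + b³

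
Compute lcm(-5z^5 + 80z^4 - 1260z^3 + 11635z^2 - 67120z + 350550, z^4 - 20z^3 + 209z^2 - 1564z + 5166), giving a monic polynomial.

Euclidean algorithm in ℚ[z]:
  -5z^5 + 80z^4 - 1260z^3 + 11635z^2 - 67120z + 350550 = (-5z - 20)(z^4 - 20z^3 + 209z^2 - 1564z + 5166) + (-615z^3 + 7995z^2 - 72570z + 453870)
  z^4 - 20z^3 + 209z^2 - 1564z + 5166 = (-(1/615)z + 7/615)(-615z^3 + 7995z^2 - 72570z + 453870) + (0)
Last nonzero remainder: -615z^3 + 7995z^2 - 72570z + 453870. Dividing through by -615 gives the monic gcd z^3 - 13z^2 + 118z - 738.
Then lcm(f, g) = f·g / gcd(f, g); expanding and making the result monic gives the answer.

z^6 - 23z^5 + 364z^4 - 4091z^3 + 29713z^2 - 164078z + 490770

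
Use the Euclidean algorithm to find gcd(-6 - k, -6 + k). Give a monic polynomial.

1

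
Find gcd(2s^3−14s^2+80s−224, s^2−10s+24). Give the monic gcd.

Repeated division with remainder:
  2s^3−14s^2+80s−224 = (2s+6)(s^2−10s+24) + (92s−368)
  s^2−10s+24 = ((1/92)s−3/46)(92s−368) + (0)
Last nonzero remainder: 92s−368. Dividing through by 92 gives the monic gcd s−4.

s−4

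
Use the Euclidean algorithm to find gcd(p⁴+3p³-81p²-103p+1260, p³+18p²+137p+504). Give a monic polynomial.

Apply the Euclidean algorithm:
  p⁴+3p³-81p²-103p+1260 = (p-15)(p³+18p²+137p+504) + (52p²+1448p+8820)
  p³+18p²+137p+504 = ((1/52)p-32/169)(52p²+1448p+8820) + ((40824/169)p+367416/169)
  52p²+1448p+8820 = ((2197/10206)p+5915/1458)((40824/169)p+367416/169) + (0)
Last nonzero remainder: (40824/169)p+367416/169. Dividing through by 40824/169 gives the monic gcd p+9.

p+9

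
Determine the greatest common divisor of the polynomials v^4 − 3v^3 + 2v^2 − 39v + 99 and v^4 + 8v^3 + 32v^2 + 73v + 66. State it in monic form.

v^2 + 3v + 11

By polynomial division,
  v^4 − 3v^3 + 2v^2 − 39v + 99 = (v^4 + 8v^3 + 32v^2 + 73v + 66) + (−11v^3 − 30v^2 − 112v + 33)
  v^4 + 8v^3 + 32v^2 + 73v + 66 = (−(1/11)v − 58/121)(−11v^3 − 30v^2 − 112v + 33) + ((900/121)v^2 + (2700/121)v + 900/11)
  −11v^3 − 30v^2 − 112v + 33 = (−(1331/900)v + 121/300)((900/121)v^2 + (2700/121)v + 900/11) + (0)
Last nonzero remainder: (900/121)v^2 + (2700/121)v + 900/11. Dividing through by 900/121 gives the monic gcd v^2 + 3v + 11.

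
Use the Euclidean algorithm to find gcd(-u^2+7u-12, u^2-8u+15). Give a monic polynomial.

u-3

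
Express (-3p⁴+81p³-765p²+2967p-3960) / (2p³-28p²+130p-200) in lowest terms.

(-3p³+66p²-435p+792)/(2p²-18p+40)

Euclidean algorithm in ℚ[p]:
  -3p⁴+81p³-765p²+2967p-3960 = (-(3/2)p+39/2)(2p³-28p²+130p-200) + (-24p²+132p-60)
  2p³-28p²+130p-200 = (-(1/12)p+17/24)(-24p²+132p-60) + ((63/2)p-315/2)
  -24p²+132p-60 = (-(16/21)p+8/21)((63/2)p-315/2) + (0)
Last nonzero remainder: (63/2)p-315/2. Dividing through by 63/2 gives the monic gcd p-5.
Cancel p-5 from numerator and denominator to get the reduced form.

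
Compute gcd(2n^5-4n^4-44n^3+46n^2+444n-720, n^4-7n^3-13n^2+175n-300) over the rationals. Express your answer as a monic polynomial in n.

Euclidean algorithm in ℚ[n]:
  2n^5-4n^4-44n^3+46n^2+444n-720 = (2n+10)(n^4-7n^3-13n^2+175n-300) + (52n^3-174n^2-706n+2280)
  n^4-7n^3-13n^2+175n-300 = ((1/52)n-95/1352)(52n^3-174n^2-706n+2280) + (-(7875/676)n^2+(55125/676)n-23625/169)
  52n^3-174n^2-706n+2280 = (-(35152/7875)n-25688/1575)(-(7875/676)n^2+(55125/676)n-23625/169) + (0)
Last nonzero remainder: -(7875/676)n^2+(55125/676)n-23625/169. Dividing through by -7875/676 gives the monic gcd n^2-7n+12.

n^2-7n+12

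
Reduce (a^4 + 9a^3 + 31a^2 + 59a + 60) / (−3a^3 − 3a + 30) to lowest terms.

(−a^2 − 7a − 12)/(3a − 6)

Repeated division with remainder:
  a^4 + 9a^3 + 31a^2 + 59a + 60 = (−(1/3)a − 3)(−3a^3 − 3a + 30) + (30a^2 + 60a + 150)
  −3a^3 − 3a + 30 = (−(1/10)a + 1/5)(30a^2 + 60a + 150) + (0)
Last nonzero remainder: 30a^2 + 60a + 150. Dividing through by 30 gives the monic gcd a^2 + 2a + 5.
Cancel a^2 + 2a + 5 from numerator and denominator to get the reduced form.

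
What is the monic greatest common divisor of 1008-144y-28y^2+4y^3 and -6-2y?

Apply the Euclidean algorithm:
  4y^3-28y^2-144y+1008 = (-2y^2+20y+12)(-2y-6) + (1080)
  -2y-6 = (-(1/540)y-1/180)(1080) + (0)
The last nonzero remainder is the constant 1080, so the polynomials are coprime and gcd = 1.

1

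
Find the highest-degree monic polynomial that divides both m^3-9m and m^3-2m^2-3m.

By polynomial division,
  m^3-9m = (m^3-2m^2-3m) + (2m^2-6m)
  m^3-2m^2-3m = ((1/2)m+1/2)(2m^2-6m) + (0)
Last nonzero remainder: 2m^2-6m. Dividing through by 2 gives the monic gcd m^2-3m.

m^2-3m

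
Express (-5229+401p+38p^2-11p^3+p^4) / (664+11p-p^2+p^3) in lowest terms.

Apply the Euclidean algorithm:
  p^4-11p^3+38p^2+401p-5229 = (p-10)(p^3-p^2+11p+664) + (17p^2-153p+1411)
  p^3-p^2+11p+664 = ((1/17)p+8/17)(17p^2-153p+1411) + (0)
Last nonzero remainder: 17p^2-153p+1411. Dividing through by 17 gives the monic gcd p^2-9p+83.
Cancel p^2-9p+83 from numerator and denominator to get the reduced form.

(-63-2p+p^2)/(8+p)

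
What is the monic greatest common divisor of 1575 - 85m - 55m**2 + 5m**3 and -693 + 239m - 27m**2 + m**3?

63 - 16m + m**2

Euclidean algorithm in ℚ[m]:
  5m**3 - 55m**2 - 85m + 1575 = (5)(m**3 - 27m**2 + 239m - 693) + (80m**2 - 1280m + 5040)
  m**3 - 27m**2 + 239m - 693 = ((1/80)m - 11/80)(80m**2 - 1280m + 5040) + (0)
Last nonzero remainder: 80m**2 - 1280m + 5040. Dividing through by 80 gives the monic gcd m**2 - 16m + 63.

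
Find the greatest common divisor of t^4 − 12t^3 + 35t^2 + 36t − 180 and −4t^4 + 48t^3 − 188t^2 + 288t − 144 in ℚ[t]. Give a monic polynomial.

t^2 − 9t + 18

Euclidean algorithm in ℚ[t]:
  t^4 − 12t^3 + 35t^2 + 36t − 180 = (−1/4)(−4t^4 + 48t^3 − 188t^2 + 288t − 144) + (−12t^2 + 108t − 216)
  −4t^4 + 48t^3 − 188t^2 + 288t − 144 = ((1/3)t^2 − t + 2/3)(−12t^2 + 108t − 216) + (0)
Last nonzero remainder: −12t^2 + 108t − 216. Dividing through by −12 gives the monic gcd t^2 − 9t + 18.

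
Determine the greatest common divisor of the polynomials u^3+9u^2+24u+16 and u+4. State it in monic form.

By polynomial division,
  u^3+9u^2+24u+16 = (u^2+5u+4)(u+4) + (0)
The last nonzero remainder u+4 is already monic.

u+4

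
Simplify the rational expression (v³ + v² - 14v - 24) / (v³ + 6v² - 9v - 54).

(v² - 2v - 8)/(v² + 3v - 18)

Euclidean algorithm in ℚ[v]:
  v³ + v² - 14v - 24 = (v³ + 6v² - 9v - 54) + (-5v² - 5v + 30)
  v³ + 6v² - 9v - 54 = (-(1/5)v - 1)(-5v² - 5v + 30) + (-8v - 24)
  -5v² - 5v + 30 = ((5/8)v - 5/4)(-8v - 24) + (0)
Last nonzero remainder: -8v - 24. Dividing through by -8 gives the monic gcd v + 3.
Cancel v + 3 from numerator and denominator to get the reduced form.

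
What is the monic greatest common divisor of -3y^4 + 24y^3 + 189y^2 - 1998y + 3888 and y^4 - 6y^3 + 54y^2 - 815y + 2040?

y^2 - 11y + 24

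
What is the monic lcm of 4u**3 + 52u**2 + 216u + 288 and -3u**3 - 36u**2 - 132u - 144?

u**4 + 15u**3 + 80u**2 + 180u + 144

Apply the Euclidean algorithm:
  4u**3 + 52u**2 + 216u + 288 = (-4/3)(-3u**3 - 36u**2 - 132u - 144) + (4u**2 + 40u + 96)
  -3u**3 - 36u**2 - 132u - 144 = (-(3/4)u - 3/2)(4u**2 + 40u + 96) + (0)
Last nonzero remainder: 4u**2 + 40u + 96. Dividing through by 4 gives the monic gcd u**2 + 10u + 24.
Then lcm(f, g) = f·g / gcd(f, g); expanding and making the result monic gives the answer.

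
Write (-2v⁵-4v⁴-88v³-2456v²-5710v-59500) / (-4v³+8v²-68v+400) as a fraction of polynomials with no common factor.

(v³+19v+1190)/(2v-8)

Euclidean algorithm in ℚ[v]:
  -2v⁵-4v⁴-88v³-2456v²-5710v-59500 = ((1/2)v²+2v+35/2)(-4v³+8v²-68v+400) + (-2660v²-5320v-66500)
  -4v³+8v²-68v+400 = ((1/665)v-4/665)(-2660v²-5320v-66500) + (0)
Last nonzero remainder: -2660v²-5320v-66500. Dividing through by -2660 gives the monic gcd v²+2v+25.
Cancel v²+2v+25 from numerator and denominator to get the reduced form.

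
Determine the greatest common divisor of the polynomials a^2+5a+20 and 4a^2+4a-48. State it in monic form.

Apply the Euclidean algorithm:
  a^2+5a+20 = (1/4)(4a^2+4a-48) + (4a+32)
  4a^2+4a-48 = (a-7)(4a+32) + (176)
  4a+32 = ((1/44)a+2/11)(176) + (0)
The last nonzero remainder is the constant 176, so the polynomials are coprime and gcd = 1.

1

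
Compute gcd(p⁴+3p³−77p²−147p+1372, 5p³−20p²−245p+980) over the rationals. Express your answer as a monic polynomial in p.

p³−4p²−49p+196

Repeated division with remainder:
  p⁴+3p³−77p²−147p+1372 = ((1/5)p+7/5)(5p³−20p²−245p+980) + (0)
Last nonzero remainder: 5p³−20p²−245p+980. Dividing through by 5 gives the monic gcd p³−4p²−49p+196.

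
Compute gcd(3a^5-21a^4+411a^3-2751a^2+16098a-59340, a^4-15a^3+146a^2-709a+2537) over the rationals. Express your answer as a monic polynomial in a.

Apply the Euclidean algorithm:
  3a^5-21a^4+411a^3-2751a^2+16098a-59340 = (3a+24)(a^4-15a^3+146a^2-709a+2537) + (333a^3-4128a^2+25503a-120228)
  a^4-15a^3+146a^2-709a+2537 = ((1/333)a-289/36963)(333a^3-4128a^2+25503a-120228) + ((457591/12321)a^2-(1830364/12321)a+19676413/12321)
  333a^3-4128a^2+25503a-120228 = ((4102893/457591)a-34449516/457591)((457591/12321)a^2-(1830364/12321)a+19676413/12321) + (0)
Last nonzero remainder: (457591/12321)a^2-(1830364/12321)a+19676413/12321. Dividing through by 457591/12321 gives the monic gcd a^2-4a+43.

a^2-4a+43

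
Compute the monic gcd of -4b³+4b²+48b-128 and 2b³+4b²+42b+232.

Apply the Euclidean algorithm:
  -4b³+4b²+48b-128 = (-2)(2b³+4b²+42b+232) + (12b²+132b+336)
  2b³+4b²+42b+232 = ((1/6)b-3/2)(12b²+132b+336) + (184b+736)
  12b²+132b+336 = ((3/46)b+21/46)(184b+736) + (0)
Last nonzero remainder: 184b+736. Dividing through by 184 gives the monic gcd b+4.

b+4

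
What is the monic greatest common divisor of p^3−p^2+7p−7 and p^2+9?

1

Euclidean algorithm in ℚ[p]:
  p^3−p^2+7p−7 = (p−1)(p^2+9) + (−2p+2)
  p^2+9 = (−(1/2)p−1/2)(−2p+2) + (10)
  −2p+2 = (−(1/5)p+1/5)(10) + (0)
The last nonzero remainder is the constant 10, so the polynomials are coprime and gcd = 1.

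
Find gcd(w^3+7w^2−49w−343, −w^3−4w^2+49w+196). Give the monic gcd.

w^2−49

By polynomial division,
  w^3+7w^2−49w−343 = (−1)(−w^3−4w^2+49w+196) + (3w^2−147)
  −w^3−4w^2+49w+196 = (−(1/3)w−4/3)(3w^2−147) + (0)
Last nonzero remainder: 3w^2−147. Dividing through by 3 gives the monic gcd w^2−49.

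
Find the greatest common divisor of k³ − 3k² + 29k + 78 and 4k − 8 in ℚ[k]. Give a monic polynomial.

1

By polynomial division,
  k³ − 3k² + 29k + 78 = ((1/4)k² − (1/4)k + 27/4)(4k − 8) + (132)
  4k − 8 = ((1/33)k − 2/33)(132) + (0)
The last nonzero remainder is the constant 132, so the polynomials are coprime and gcd = 1.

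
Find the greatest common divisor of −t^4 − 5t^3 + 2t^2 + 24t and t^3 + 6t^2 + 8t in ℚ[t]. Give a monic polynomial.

t^2 + 4t

By polynomial division,
  −t^4 − 5t^3 + 2t^2 + 24t = (−t + 1)(t^3 + 6t^2 + 8t) + (4t^2 + 16t)
  t^3 + 6t^2 + 8t = ((1/4)t + 1/2)(4t^2 + 16t) + (0)
Last nonzero remainder: 4t^2 + 16t. Dividing through by 4 gives the monic gcd t^2 + 4t.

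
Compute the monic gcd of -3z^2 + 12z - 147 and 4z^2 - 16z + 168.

1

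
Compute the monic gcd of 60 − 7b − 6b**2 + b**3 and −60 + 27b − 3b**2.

Apply the Euclidean algorithm:
  b**3 − 6b**2 − 7b + 60 = (−(1/3)b − 1)(−3b**2 + 27b − 60) + (0)
Last nonzero remainder: −3b**2 + 27b − 60. Dividing through by −3 gives the monic gcd b**2 − 9b + 20.

20 − 9b + b**2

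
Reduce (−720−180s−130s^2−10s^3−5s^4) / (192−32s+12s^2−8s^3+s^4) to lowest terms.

(−90−5s^2)/(24−10s+s^2)

Repeated division with remainder:
  −5s^4−10s^3−130s^2−180s−720 = (−5)(s^4−8s^3+12s^2−32s+192) + (−50s^3−70s^2−340s+240)
  s^4−8s^3+12s^2−32s+192 = (−(1/50)s+47/250)(−50s^3−70s^2−340s+240) + ((459/25)s^2+(918/25)s+3672/25)
  −50s^3−70s^2−340s+240 = (−(1250/459)s+250/153)((459/25)s^2+(918/25)s+3672/25) + (0)
Last nonzero remainder: (459/25)s^2+(918/25)s+3672/25. Dividing through by 459/25 gives the monic gcd s^2+2s+8.
Cancel s^2+2s+8 from numerator and denominator to get the reduced form.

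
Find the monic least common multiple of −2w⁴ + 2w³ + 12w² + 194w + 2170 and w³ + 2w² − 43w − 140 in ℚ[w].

Repeated division with remainder:
  −2w⁴ + 2w³ + 12w² + 194w + 2170 = (−2w + 6)(w³ + 2w² − 43w − 140) + (−86w² + 172w + 3010)
  w³ + 2w² − 43w − 140 = (−(1/86)w − 2/43)(−86w² + 172w + 3010) + (0)
Last nonzero remainder: −86w² + 172w + 3010. Dividing through by −86 gives the monic gcd w² − 2w − 35.
Then lcm(f, g) = f·g / gcd(f, g); expanding and making the result monic gives the answer.

w⁵ + 3w⁴ − 10w³ − 121w² − 1473w − 4340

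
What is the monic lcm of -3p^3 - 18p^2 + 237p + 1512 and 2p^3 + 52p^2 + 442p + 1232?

Apply the Euclidean algorithm:
  -3p^3 - 18p^2 + 237p + 1512 = (-3/2)(2p^3 + 52p^2 + 442p + 1232) + (60p^2 + 900p + 3360)
  2p^3 + 52p^2 + 442p + 1232 = ((1/30)p + 11/30)(60p^2 + 900p + 3360) + (0)
Last nonzero remainder: 60p^2 + 900p + 3360. Dividing through by 60 gives the monic gcd p^2 + 15p + 56.
Then lcm(f, g) = f·g / gcd(f, g); expanding and making the result monic gives the answer.

p^4 + 17p^3 - 13p^2 - 1373p - 5544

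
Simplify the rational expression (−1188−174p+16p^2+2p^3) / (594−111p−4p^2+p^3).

(12+2p)/(−6+p)

Repeated division with remainder:
  2p^3+16p^2−174p−1188 = (2)(p^3−4p^2−111p+594) + (24p^2+48p−2376)
  p^3−4p^2−111p+594 = ((1/24)p−1/4)(24p^2+48p−2376) + (0)
Last nonzero remainder: 24p^2+48p−2376. Dividing through by 24 gives the monic gcd p^2+2p−99.
Cancel p^2+2p−99 from numerator and denominator to get the reduced form.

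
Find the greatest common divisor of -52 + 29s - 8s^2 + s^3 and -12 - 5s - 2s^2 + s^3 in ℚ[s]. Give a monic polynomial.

-4 + s

By polynomial division,
  s^3 - 8s^2 + 29s - 52 = (s^3 - 2s^2 - 5s - 12) + (-6s^2 + 34s - 40)
  s^3 - 2s^2 - 5s - 12 = (-(1/6)s - 11/18)(-6s^2 + 34s - 40) + ((82/9)s - 328/9)
  -6s^2 + 34s - 40 = (-(27/41)s + 45/41)((82/9)s - 328/9) + (0)
Last nonzero remainder: (82/9)s - 328/9. Dividing through by 82/9 gives the monic gcd s - 4.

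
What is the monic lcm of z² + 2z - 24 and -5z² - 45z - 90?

z³ + 5z² - 18z - 72

Euclidean algorithm in ℚ[z]:
  z² + 2z - 24 = (-1/5)(-5z² - 45z - 90) + (-7z - 42)
  -5z² - 45z - 90 = ((5/7)z + 15/7)(-7z - 42) + (0)
Last nonzero remainder: -7z - 42. Dividing through by -7 gives the monic gcd z + 6.
Then lcm(f, g) = f·g / gcd(f, g); expanding and making the result monic gives the answer.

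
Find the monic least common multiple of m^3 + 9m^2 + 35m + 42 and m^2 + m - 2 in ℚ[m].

m^4 + 8m^3 + 26m^2 + 7m - 42

Repeated division with remainder:
  m^3 + 9m^2 + 35m + 42 = (m + 8)(m^2 + m - 2) + (29m + 58)
  m^2 + m - 2 = ((1/29)m - 1/29)(29m + 58) + (0)
Last nonzero remainder: 29m + 58. Dividing through by 29 gives the monic gcd m + 2.
Then lcm(f, g) = f·g / gcd(f, g); expanding and making the result monic gives the answer.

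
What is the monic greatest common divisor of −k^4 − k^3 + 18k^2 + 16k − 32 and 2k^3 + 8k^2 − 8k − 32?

k^2 + 6k + 8

Repeated division with remainder:
  −k^4 − k^3 + 18k^2 + 16k − 32 = (−(1/2)k + 3/2)(2k^3 + 8k^2 − 8k − 32) + (2k^2 + 12k + 16)
  2k^3 + 8k^2 − 8k − 32 = (k − 2)(2k^2 + 12k + 16) + (0)
Last nonzero remainder: 2k^2 + 12k + 16. Dividing through by 2 gives the monic gcd k^2 + 6k + 8.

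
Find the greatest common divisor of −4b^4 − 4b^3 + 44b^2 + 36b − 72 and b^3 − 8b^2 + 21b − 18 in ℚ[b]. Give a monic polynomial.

b − 3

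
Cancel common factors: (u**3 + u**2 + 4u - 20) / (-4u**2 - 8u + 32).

Euclidean algorithm in ℚ[u]:
  u**3 + u**2 + 4u - 20 = (-(1/4)u + 1/4)(-4u**2 - 8u + 32) + (14u - 28)
  -4u**2 - 8u + 32 = (-(2/7)u - 8/7)(14u - 28) + (0)
Last nonzero remainder: 14u - 28. Dividing through by 14 gives the monic gcd u - 2.
Cancel u - 2 from numerator and denominator to get the reduced form.

(-u**2 - 3u - 10)/(4u + 16)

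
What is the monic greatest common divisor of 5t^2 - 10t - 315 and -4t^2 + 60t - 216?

t - 9

Apply the Euclidean algorithm:
  5t^2 - 10t - 315 = (-5/4)(-4t^2 + 60t - 216) + (65t - 585)
  -4t^2 + 60t - 216 = (-(4/65)t + 24/65)(65t - 585) + (0)
Last nonzero remainder: 65t - 585. Dividing through by 65 gives the monic gcd t - 9.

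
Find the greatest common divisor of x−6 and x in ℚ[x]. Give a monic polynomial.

By polynomial division,
  x−6 = (x) + (−6)
  x = (−(1/6)x)(−6) + (0)
The last nonzero remainder is the constant −6, so the polynomials are coprime and gcd = 1.

1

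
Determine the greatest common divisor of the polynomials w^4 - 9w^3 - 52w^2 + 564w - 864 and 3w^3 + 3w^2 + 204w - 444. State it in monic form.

w - 2

Repeated division with remainder:
  w^4 - 9w^3 - 52w^2 + 564w - 864 = ((1/3)w - 10/3)(3w^3 + 3w^2 + 204w - 444) + (-110w^2 + 1392w - 2344)
  3w^3 + 3w^2 + 204w - 444 = (-(3/110)w - 2253/6050)(-110w^2 + 1392w - 2344) + ((1991808/3025)w - 3983616/3025)
  -110w^2 + 1392w - 2344 = (-(166375/995904)w + 886325/497952)((1991808/3025)w - 3983616/3025) + (0)
Last nonzero remainder: (1991808/3025)w - 3983616/3025. Dividing through by 1991808/3025 gives the monic gcd w - 2.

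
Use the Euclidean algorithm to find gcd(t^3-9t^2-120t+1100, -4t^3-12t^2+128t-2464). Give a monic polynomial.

Apply the Euclidean algorithm:
  t^3-9t^2-120t+1100 = (-1/4)(-4t^3-12t^2+128t-2464) + (-12t^2-88t+484)
  -4t^3-12t^2+128t-2464 = ((1/3)t-13/9)(-12t^2-88t+484) + (-(1444/9)t-15884/9)
  -12t^2-88t+484 = ((27/361)t-99/361)(-(1444/9)t-15884/9) + (0)
Last nonzero remainder: -(1444/9)t-15884/9. Dividing through by -1444/9 gives the monic gcd t+11.

t+11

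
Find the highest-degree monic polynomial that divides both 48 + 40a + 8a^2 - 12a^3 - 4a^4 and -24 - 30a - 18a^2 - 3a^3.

2 + 2a + a^2

Apply the Euclidean algorithm:
  -4a^4 - 12a^3 + 8a^2 + 40a + 48 = ((4/3)a - 4)(-3a^3 - 18a^2 - 30a - 24) + (-24a^2 - 48a - 48)
  -3a^3 - 18a^2 - 30a - 24 = ((1/8)a + 1/2)(-24a^2 - 48a - 48) + (0)
Last nonzero remainder: -24a^2 - 48a - 48. Dividing through by -24 gives the monic gcd a^2 + 2a + 2.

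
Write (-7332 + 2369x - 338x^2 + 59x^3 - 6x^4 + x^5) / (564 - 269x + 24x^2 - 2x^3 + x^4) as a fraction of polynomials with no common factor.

Apply the Euclidean algorithm:
  x^5 - 6x^4 + 59x^3 - 338x^2 + 2369x - 7332 = (x - 4)(x^4 - 2x^3 + 24x^2 - 269x + 564) + (27x^3 + 27x^2 + 729x - 5076)
  x^4 - 2x^3 + 24x^2 - 269x + 564 = ((1/27)x - 1/9)(27x^3 + 27x^2 + 729x - 5076) + (0)
Last nonzero remainder: 27x^3 + 27x^2 + 729x - 5076. Dividing through by 27 gives the monic gcd x^3 + x^2 + 27x - 188.
Cancel x^3 + x^2 + 27x - 188 from numerator and denominator to get the reduced form.

(39 - 7x + x^2)/(-3 + x)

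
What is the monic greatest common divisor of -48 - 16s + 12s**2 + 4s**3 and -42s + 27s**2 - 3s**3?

-2 + s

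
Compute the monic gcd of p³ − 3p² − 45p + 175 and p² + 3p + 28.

1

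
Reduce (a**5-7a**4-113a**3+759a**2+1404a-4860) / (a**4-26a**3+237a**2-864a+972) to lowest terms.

(a**2+13a+30)/(a-6)

By polynomial division,
  a**5-7a**4-113a**3+759a**2+1404a-4860 = (a+19)(a**4-26a**3+237a**2-864a+972) + (144a**3-2880a**2+16848a-23328)
  a**4-26a**3+237a**2-864a+972 = ((1/144)a-1/24)(144a**3-2880a**2+16848a-23328) + (0)
Last nonzero remainder: 144a**3-2880a**2+16848a-23328. Dividing through by 144 gives the monic gcd a**3-20a**2+117a-162.
Cancel a**3-20a**2+117a-162 from numerator and denominator to get the reduced form.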